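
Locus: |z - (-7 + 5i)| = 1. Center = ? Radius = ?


|z - z0| = r is a circle with center z0 and radius r.
Center = (-7, 5), radius = 1

Circle with center (-7, 5) and radius 1


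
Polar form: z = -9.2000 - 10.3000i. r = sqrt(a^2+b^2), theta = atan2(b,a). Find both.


r = sqrt(84.64+106.09) = sqrt(190.73) = 13.8105
theta = atan2(-10.3, -9.2) = -131.7714 degrees

r = 13.8105, theta = -131.7714 degrees


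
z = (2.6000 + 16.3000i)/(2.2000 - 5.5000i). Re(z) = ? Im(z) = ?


Multiply by conjugate: (2.6000 + 16.3000i)(2.2000 + 5.5000i) / (2.2^2 + (-5.5)^2)
Numerator real = 2.6*2.2 + 16.3*(-5.5) = -83.93
Numerator imag = 16.3*2.2 - 2.6*(-5.5) = 50.16
Denominator = 35.09
Re(z) = -83.93/35.09 = -2.3918
Im(z) = 50.16/35.09 = 1.4295

Re(z) = -2.3918, Im(z) = 1.4295


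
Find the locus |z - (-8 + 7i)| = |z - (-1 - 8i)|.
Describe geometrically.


Equal distances means the locus is the perpendicular bisector of z1 and z2.
Midpoint = ((-8+(-1))/2, (7+(-8))/2) = (-4.5000, -0.5000)

Perpendicular bisector through (-4.5000, -0.5000)


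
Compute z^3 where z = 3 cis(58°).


r^3 = 3^3 = 27
n*theta = 3*58° = 174° = 174° (mod 360)
a = 27*cos(174°) = -26.8521
b = 27*sin(174°) = 2.8223

27 cis(174°) = -26.8521 + 2.8223i


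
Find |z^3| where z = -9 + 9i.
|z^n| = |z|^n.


|z| = sqrt(81+81) = sqrt(162) = 12.7279
|z^3| = |z|^3 = (sqrt(162))^3 = 162*sqrt(162)

|z^3| = 162*sqrt(162) ≈ 2061.9234


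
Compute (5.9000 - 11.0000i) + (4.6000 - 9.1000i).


Real: 5.9 + 4.6 = 10.5
Imag: -11 - 9.1 = -20.1

10.5000 - 20.1000i


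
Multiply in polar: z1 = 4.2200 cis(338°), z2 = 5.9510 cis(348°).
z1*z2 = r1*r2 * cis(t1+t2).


r = 4.2200 * 5.9510 = 25.1132
theta = 338° + 348° = 686° = 326° (mod 360)

25.1132 cis(326°)


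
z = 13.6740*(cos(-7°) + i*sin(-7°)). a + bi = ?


a = 13.6740*cos(-7°) = 13.6740*0.99255 = 13.5721
b = 13.6740*sin(-7°) = 13.6740*(-0.121869) = -1.6664

13.5721 - 1.6664i


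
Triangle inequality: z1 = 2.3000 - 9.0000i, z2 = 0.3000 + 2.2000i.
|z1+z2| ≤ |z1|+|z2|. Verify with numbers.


|z1| = sqrt(2.3^2 + (-9)^2) = sqrt(86.29) = 9.2892
|z2| = sqrt(0.3^2 + 2.2^2) = sqrt(4.93) = 2.2204
z1+z2 = 2.6000 - 6.8000i
|z1+z2| = sqrt(53) = 7.2801
|z1|+|z2| = 9.2892 + 2.2204 = 11.5096

|z1+z2| = 7.2801 ≤ |z1|+|z2| = 11.5096 (verified)


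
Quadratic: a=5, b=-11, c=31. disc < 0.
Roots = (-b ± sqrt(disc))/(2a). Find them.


disc = (-11)^2 - 4*5*31 = 121 - 620 = -499
sqrt(|disc|) = sqrt(499) = 22.3383
Real part = 11/(2*5) = 1.1000
Imag part = 22.3383/(2*5) = 2.2338

1.1000 ± 2.2338i


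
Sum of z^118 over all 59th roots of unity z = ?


The roots are w_k = w^k with w = e^(2*pi*i/59), and (w^k)^118 = (w^118)^k.
So S = 1 + u + u^2 + ... + u^(58) with u = w^118.
118 = 2*59 + 0, so 118 is a multiple of 59 and u = (w^59)^2 = 1.
Every one of the 59 terms equals 1: S = 59

S = 59


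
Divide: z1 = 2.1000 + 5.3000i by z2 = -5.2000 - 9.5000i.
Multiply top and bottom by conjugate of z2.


Conjugate of z2 = -5.2000 + 9.5000i
Numerator: (2.1000 + 5.3000i)(-5.2000 + 9.5000i) = -61.2700 - 7.6100i
Denominator: (-5.2)^2 + (-9.5)^2 = 117.29
Result = (-61.2700 - 7.6100i)/117.29

-0.5224 - 0.0649i


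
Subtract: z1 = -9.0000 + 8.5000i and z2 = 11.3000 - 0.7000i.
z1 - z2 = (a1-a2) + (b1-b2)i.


Real: -9 - 11.3 = -20.3
Imag: 8.5 + 0.7 = 9.2

-20.3000 + 9.2000i


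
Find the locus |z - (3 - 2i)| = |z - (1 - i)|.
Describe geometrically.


Equal distances means the locus is the perpendicular bisector of z1 and z2.
Midpoint = ((3+1)/2, (-2+(-1))/2) = (2.0000, -1.5000)

Perpendicular bisector through (2.0000, -1.5000)


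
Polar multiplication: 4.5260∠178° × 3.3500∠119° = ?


r = 4.5260 * 3.3500 = 15.1621
theta = 178° + 119° = 297° = 297° (mod 360)

15.1621 cis(297°)


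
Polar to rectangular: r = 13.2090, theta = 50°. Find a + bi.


a = 13.2090*cos(50°) = 13.2090*0.64279 = 8.4906
b = 13.2090*sin(50°) = 13.2090*0.766044 = 10.1187

8.4906 + 10.1187i


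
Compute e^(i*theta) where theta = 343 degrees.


cos(343°) = 0.9563
sin(343°) = -0.2924

e^(i*343°) = 0.9563 - 0.2924i


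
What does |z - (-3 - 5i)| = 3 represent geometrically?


|z - z0| = r is a circle with center z0 and radius r.
Center = (-3, -5), radius = 3

Circle with center (-3, -5) and radius 3


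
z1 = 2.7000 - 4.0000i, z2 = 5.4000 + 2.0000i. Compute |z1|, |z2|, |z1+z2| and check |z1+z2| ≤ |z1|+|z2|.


|z1| = sqrt(2.7^2 + (-4)^2) = sqrt(23.29) = 4.8260
|z2| = sqrt(5.4^2 + 2^2) = sqrt(33.16) = 5.7585
z1+z2 = 8.1000 - 2.0000i
|z1+z2| = sqrt(69.61) = 8.3433
|z1|+|z2| = 4.8260 + 5.7585 = 10.5845

|z1+z2| = 8.3433 ≤ |z1|+|z2| = 10.5845 (verified)


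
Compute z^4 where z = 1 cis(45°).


r^4 = 1^4 = 1
n*theta = 4*45° = 180° = 180° (mod 360)
a = 1*cos(180°) = -1.0000
b = 1*sin(180°) = 0

1 cis(180°) = -1.0000 + 0i


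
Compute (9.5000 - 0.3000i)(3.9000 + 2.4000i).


Real = 9.5*3.9 - (-0.3)*2.4 = 37.05 - (-0.72) = 37.77
Imag = 9.5*2.4 + 3.9*(-0.3) = 22.8 - (1.17) = 21.63

37.7700 + 21.6300i


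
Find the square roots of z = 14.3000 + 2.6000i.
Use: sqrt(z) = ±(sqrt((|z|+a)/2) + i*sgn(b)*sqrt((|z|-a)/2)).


|z| = sqrt(204.49+6.76) = 14.5344
sqrt((|z|+a)/2) = sqrt((14.5344+14.3)/2) = sqrt(14.4172) = 3.7970
sqrt((|z|-a)/2) = sqrt((14.5344-14.3)/2) = sqrt(0.1172) = 0.3424

±(3.7970 + 0.3424i) i.e. 3.7970 + 0.3424i and -3.7970 - 0.3424i


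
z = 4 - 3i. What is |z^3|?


|z| = sqrt(16+9) = sqrt(25) = 5
|z^3| = |z|^3 = 5^3 = 125

|z^3| = 125


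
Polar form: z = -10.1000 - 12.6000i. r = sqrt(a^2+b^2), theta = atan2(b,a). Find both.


r = sqrt(102.01+158.76) = sqrt(260.77) = 16.1484
theta = atan2(-12.6, -10.1) = -128.7152 degrees

r = 16.1484, theta = -128.7152 degrees


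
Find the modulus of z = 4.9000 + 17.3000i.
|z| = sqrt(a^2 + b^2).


|z| = sqrt(4.9^2 + 17.3^2) = sqrt(24.01 + 299.29) = sqrt(323.3) = 17.9805

|z| = 17.9805


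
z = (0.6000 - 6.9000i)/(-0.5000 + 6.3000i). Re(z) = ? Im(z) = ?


Multiply by conjugate: (0.6000 - 6.9000i)(-0.5000 - 6.3000i) / ((-0.5)^2 + 6.3^2)
Numerator real = 0.6*(-0.5) - (6.9)*6.3 = -43.77
Numerator imag = -6.9*(-0.5) - 0.6*6.3 = -0.33
Denominator = 39.94
Re(z) = -43.77/39.94 = -1.0959
Im(z) = -0.33/39.94 = -0.0083

Re(z) = -1.0959, Im(z) = -0.0083


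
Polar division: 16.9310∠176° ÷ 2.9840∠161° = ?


r = 16.9310 / 2.9840 = 5.6739
theta = 176° - 161° = 15° = 15° (mod 360)

5.6739 cis(15°)


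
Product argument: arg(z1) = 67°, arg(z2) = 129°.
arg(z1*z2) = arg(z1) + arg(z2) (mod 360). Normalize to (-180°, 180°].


arg(z1*z2) = 67° + 129° = 196°
Normalized to (-180°, 180°]: -164°

-164°


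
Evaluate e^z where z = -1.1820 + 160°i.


e^-1.1820 = 0.3067
cos(160°) = -0.9397
sin(160°) = 0.342
Real = 0.3067*(-0.9397) = -0.2882
Imag = 0.3067*0.342 = 0.1049

-0.2882 + 0.1049i


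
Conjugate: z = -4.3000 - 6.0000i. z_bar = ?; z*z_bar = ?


z_bar = -4.3000 + 6.0000i
z*z_bar = (-4.3)^2 + (-6)^2 = 18.49 + 36 = 54.49

z_bar = -4.3000 + 6.0000i, z*z_bar = 54.49


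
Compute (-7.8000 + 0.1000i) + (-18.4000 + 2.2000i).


Real: -7.8 - 18.4 = -26.2
Imag: 0.1 + 2.2 = 2.3

-26.2000 + 2.3000i


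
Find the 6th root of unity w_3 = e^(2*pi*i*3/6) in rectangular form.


Angle = 360*3/6 = 180°
a = cos(180°) = -1.0000
b = sin(180°) = 0

-1.0000 + 0i


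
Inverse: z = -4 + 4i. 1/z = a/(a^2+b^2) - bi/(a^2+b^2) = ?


|z|^2 = 16+16 = 32
1/z = (-4 - 4i)/32

1/z = -0.1250 - 0.1250i


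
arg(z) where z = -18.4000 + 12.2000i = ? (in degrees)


Re = -18.4, Im = 12.2
arg = atan2(12.2, -18.4) = 146.4539 degrees

arg(z) = 146.4539 degrees


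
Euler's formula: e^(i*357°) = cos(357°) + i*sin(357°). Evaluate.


cos(357°) = 0.9986
sin(357°) = -0.0523

e^(i*357°) = 0.9986 - 0.0523i


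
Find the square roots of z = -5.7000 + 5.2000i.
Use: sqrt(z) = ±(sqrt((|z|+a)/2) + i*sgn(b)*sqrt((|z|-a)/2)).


|z| = sqrt(32.49+27.04) = 7.7156
sqrt((|z|+a)/2) = sqrt((7.7156+(-5.7))/2) = sqrt(1.0078) = 1.0039
sqrt((|z|-a)/2) = sqrt((7.7156-(-5.7))/2) = sqrt(6.7078) = 2.5899

±(1.0039 + 2.5899i) i.e. 1.0039 + 2.5899i and -1.0039 - 2.5899i


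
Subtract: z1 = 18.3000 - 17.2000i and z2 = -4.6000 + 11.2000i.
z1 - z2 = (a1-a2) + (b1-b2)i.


Real: 18.3 + 4.6 = 22.9
Imag: -17.2 - 11.2 = -28.4

22.9000 - 28.4000i


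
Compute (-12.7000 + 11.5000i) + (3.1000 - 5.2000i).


Real: -12.7 + 3.1 = -9.6
Imag: 11.5 - 5.2 = 6.3

-9.6000 + 6.3000i


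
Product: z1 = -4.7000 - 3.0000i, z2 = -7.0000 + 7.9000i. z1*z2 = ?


Real = -4.7*(-7) - (-3)*7.9 = 32.9 - (-23.7) = 56.6
Imag = -4.7*7.9 - (7)*(-3) = -37.13 + 21 = -16.13

56.6000 - 16.1300i


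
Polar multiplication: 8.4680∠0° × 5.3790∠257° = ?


r = 8.4680 * 5.3790 = 45.5494
theta = 0° + 257° = 257° = 257° (mod 360)

45.5494 cis(257°)


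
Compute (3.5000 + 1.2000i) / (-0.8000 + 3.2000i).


Conjugate of z2 = -0.8000 - 3.2000i
Numerator: (3.5000 + 1.2000i)(-0.8000 - 3.2000i) = 1.0400 - 12.1600i
Denominator: (-0.8)^2 + 3.2^2 = 10.88
Result = (1.0400 - 12.1600i)/10.88

0.0956 - 1.1176i


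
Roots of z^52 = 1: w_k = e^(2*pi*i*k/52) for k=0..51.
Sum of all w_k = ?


The sum of all 52th roots of unity is 0.
Geometric series: (1 - w^52)/(1 - w) = (1-1)/(1-w) = 0 since w^52 = 1, w ≠ 1.
Alternatively: coefficient of z^51 in z^52 - 1 is 0.

0


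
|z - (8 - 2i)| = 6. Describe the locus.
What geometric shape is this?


|z - z0| = r is a circle with center z0 and radius r.
Center = (8, -2), radius = 6

Circle with center (8, -2) and radius 6


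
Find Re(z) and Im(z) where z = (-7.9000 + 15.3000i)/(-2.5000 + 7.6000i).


Multiply by conjugate: (-7.9000 + 15.3000i)(-2.5000 - 7.6000i) / ((-2.5)^2 + 7.6^2)
Numerator real = -7.9*(-2.5) + 15.3*7.6 = 136.03
Numerator imag = 15.3*(-2.5) - (-7.9)*7.6 = 21.79
Denominator = 64.01
Re(z) = 136.03/64.01 = 2.1251
Im(z) = 21.79/64.01 = 0.3404

Re(z) = 2.1251, Im(z) = 0.3404


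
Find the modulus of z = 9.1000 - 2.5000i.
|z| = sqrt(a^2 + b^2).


|z| = sqrt(9.1^2 + (-2.5)^2) = sqrt(82.81 + 6.25) = sqrt(89.06) = 9.4372

|z| = 9.4372


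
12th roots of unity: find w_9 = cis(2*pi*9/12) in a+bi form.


Angle = 360*9/12 = 270°
a = cos(270°) = 0
b = sin(270°) = -1.0000

0 - 1.0000i


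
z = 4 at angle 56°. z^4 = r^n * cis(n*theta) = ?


r^4 = 4^4 = 256
n*theta = 4*56° = 224° = 224° (mod 360)
a = 256*cos(224°) = -184.1510
b = 256*sin(224°) = -177.8325

256 cis(224°) = -184.1510 - 177.8325i


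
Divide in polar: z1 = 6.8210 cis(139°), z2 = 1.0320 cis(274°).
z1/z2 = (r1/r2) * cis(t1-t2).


r = 6.8210 / 1.0320 = 6.6095
theta = 139° - 274° = -135° = 225° (mod 360)

6.6095 cis(225°)


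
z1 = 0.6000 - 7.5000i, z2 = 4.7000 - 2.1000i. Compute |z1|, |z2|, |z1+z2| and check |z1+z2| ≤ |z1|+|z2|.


|z1| = sqrt(0.6^2 + (-7.5)^2) = sqrt(56.61) = 7.5240
|z2| = sqrt(4.7^2 + (-2.1)^2) = sqrt(26.5) = 5.1478
z1+z2 = 5.3000 - 9.6000i
|z1+z2| = sqrt(120.25) = 10.9659
|z1|+|z2| = 7.5240 + 5.1478 = 12.6718

|z1+z2| = 10.9659 ≤ |z1|+|z2| = 12.6718 (verified)


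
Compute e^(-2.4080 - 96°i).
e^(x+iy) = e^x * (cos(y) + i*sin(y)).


e^-2.4080 = 0.0900
cos(-96°) = -0.1045
sin(-96°) = -0.9945
Real = 0.0900*(-0.1045) = -0.0094
Imag = 0.0900*(-0.9945) = -0.0895

-0.0094 - 0.0895i


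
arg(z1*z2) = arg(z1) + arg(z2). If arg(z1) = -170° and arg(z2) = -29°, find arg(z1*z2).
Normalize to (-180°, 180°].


arg(z1*z2) = -170° - 29° = -199°
Normalized to (-180°, 180°]: 161°

161°


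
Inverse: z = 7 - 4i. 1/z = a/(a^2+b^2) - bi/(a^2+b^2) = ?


|z|^2 = 49+16 = 65
1/z = (7 + 4i)/65

1/z = 0.1077 + 0.0615i


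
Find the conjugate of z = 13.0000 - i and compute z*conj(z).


z_bar = 13.0000 + i
z*z_bar = 13^2 + (-1)^2 = 169 + 1 = 170

z_bar = 13.0000 + i, z*z_bar = 170


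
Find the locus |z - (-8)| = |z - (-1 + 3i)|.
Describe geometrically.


Equal distances means the locus is the perpendicular bisector of z1 and z2.
Midpoint = ((-8+(-1))/2, (0+3)/2) = (-4.5000, 1.5000)

Perpendicular bisector through (-4.5000, 1.5000)


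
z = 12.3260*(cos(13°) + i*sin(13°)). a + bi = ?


a = 12.3260*cos(13°) = 12.3260*0.97437 = 12.0101
b = 12.3260*sin(13°) = 12.3260*0.22495 = 2.7727

12.0101 + 2.7727i


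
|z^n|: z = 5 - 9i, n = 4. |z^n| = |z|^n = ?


|z| = sqrt(25+81) = sqrt(106) = 10.2956
|z^4| = |z|^4 = (sqrt(106))^4 = 106^2 = 11236

|z^4| = 11236


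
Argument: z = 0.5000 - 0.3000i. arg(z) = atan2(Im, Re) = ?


Re = 0.5, Im = -0.3
arg = atan2(-0.3, 0.5) = -30.9638 degrees

arg(z) = -30.9638 degrees


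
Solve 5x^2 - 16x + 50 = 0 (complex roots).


disc = (-16)^2 - 4*5*50 = 256 - 1000 = -744
sqrt(|disc|) = sqrt(744) = 27.2764
Real part = 16/(2*5) = 1.6000
Imag part = 27.2764/(2*5) = 2.7276

1.6000 ± 2.7276i


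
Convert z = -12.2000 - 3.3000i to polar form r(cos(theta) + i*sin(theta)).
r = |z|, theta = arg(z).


r = sqrt(148.84+10.89) = sqrt(159.73) = 12.6384
theta = atan2(-3.3, -12.2) = -164.8642 degrees

r = 12.6384, theta = -164.8642 degrees


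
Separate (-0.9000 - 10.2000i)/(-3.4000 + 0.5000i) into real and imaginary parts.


Multiply by conjugate: (-0.9000 - 10.2000i)(-3.4000 - 0.5000i) / ((-3.4)^2 + 0.5^2)
Numerator real = -0.9*(-3.4) - (10.2)*0.5 = -2.04
Numerator imag = -10.2*(-3.4) - (-0.9)*0.5 = 35.13
Denominator = 11.81
Re(z) = -2.04/11.81 = -0.1727
Im(z) = 35.13/11.81 = 2.9746

Re(z) = -0.1727, Im(z) = 2.9746


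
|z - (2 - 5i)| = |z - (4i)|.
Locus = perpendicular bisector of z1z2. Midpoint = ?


Equal distances means the locus is the perpendicular bisector of z1 and z2.
Midpoint = ((2+0)/2, (-5+4)/2) = (1.0000, -0.5000)

Perpendicular bisector through (1.0000, -0.5000)


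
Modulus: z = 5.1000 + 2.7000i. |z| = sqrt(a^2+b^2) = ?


|z| = sqrt(5.1^2 + 2.7^2) = sqrt(26.01 + 7.29) = sqrt(33.3) = 5.7706

|z| = 5.7706


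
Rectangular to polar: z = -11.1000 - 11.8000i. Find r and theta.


r = sqrt(123.21+139.24) = sqrt(262.45) = 16.2003
theta = atan2(-11.8, -11.1) = -133.2491 degrees

r = 16.2003, theta = -133.2491 degrees


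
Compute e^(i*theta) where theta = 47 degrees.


cos(47°) = 0.6820
sin(47°) = 0.7314

e^(i*47°) = 0.6820 + 0.7314i


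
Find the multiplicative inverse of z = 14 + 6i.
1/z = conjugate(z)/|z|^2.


|z|^2 = 196+36 = 232
1/z = (14 - 6i)/232

1/z = 0.0603 - 0.0259i


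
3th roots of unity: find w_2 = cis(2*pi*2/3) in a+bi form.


Angle = 360*2/3 = 240°
a = cos(240°) = -0.5000
b = sin(240°) = -0.8660

-0.5000 - 0.8660i


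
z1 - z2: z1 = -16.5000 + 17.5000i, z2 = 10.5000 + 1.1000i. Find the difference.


Real: -16.5 - 10.5 = -27
Imag: 17.5 - 1.1 = 16.4

-27.0000 + 16.4000i


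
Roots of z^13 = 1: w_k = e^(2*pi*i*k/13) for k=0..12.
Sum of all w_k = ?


The sum of all 13th roots of unity is 0.
Geometric series: (1 - w^13)/(1 - w) = (1-1)/(1-w) = 0 since w^13 = 1, w ≠ 1.
Alternatively: coefficient of z^12 in z^13 - 1 is 0.

0


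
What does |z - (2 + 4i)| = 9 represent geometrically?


|z - z0| = r is a circle with center z0 and radius r.
Center = (2, 4), radius = 9

Circle with center (2, 4) and radius 9


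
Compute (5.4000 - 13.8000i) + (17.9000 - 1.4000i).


Real: 5.4 + 17.9 = 23.3
Imag: -13.8 - 1.4 = -15.2

23.3000 - 15.2000i


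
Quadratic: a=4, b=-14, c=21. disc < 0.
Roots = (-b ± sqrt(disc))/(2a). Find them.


disc = (-14)^2 - 4*4*21 = 196 - 336 = -140
sqrt(|disc|) = sqrt(140) = 11.8322
Real part = 14/(2*4) = 1.7500
Imag part = 11.8322/(2*4) = 1.4790

1.7500 ± 1.4790i


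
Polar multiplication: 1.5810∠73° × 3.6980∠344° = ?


r = 1.5810 * 3.6980 = 5.8465
theta = 73° + 344° = 417° = 57° (mod 360)

5.8465 cis(57°)


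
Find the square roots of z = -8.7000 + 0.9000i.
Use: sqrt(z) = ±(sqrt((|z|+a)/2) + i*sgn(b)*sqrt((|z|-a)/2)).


|z| = sqrt(75.69+0.81) = 8.7464
sqrt((|z|+a)/2) = sqrt((8.7464+(-8.7))/2) = sqrt(0.0232) = 0.1524
sqrt((|z|-a)/2) = sqrt((8.7464-(-8.7))/2) = sqrt(8.7232) = 2.9535

±(0.1524 + 2.9535i) i.e. 0.1524 + 2.9535i and -0.1524 - 2.9535i


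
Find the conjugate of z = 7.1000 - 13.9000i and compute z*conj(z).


z_bar = 7.1000 + 13.9000i
z*z_bar = 7.1^2 + (-13.9)^2 = 50.41 + 193.21 = 243.62

z_bar = 7.1000 + 13.9000i, z*z_bar = 243.62


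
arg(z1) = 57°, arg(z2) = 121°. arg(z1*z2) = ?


arg(z1*z2) = 57° + 121° = 178°
Normalized to (-180°, 180°]: 178°

178°


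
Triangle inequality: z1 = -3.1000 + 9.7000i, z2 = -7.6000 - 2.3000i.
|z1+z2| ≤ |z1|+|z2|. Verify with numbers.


|z1| = sqrt((-3.1)^2 + 9.7^2) = sqrt(103.7) = 10.1833
|z2| = sqrt((-7.6)^2 + (-2.3)^2) = sqrt(63.05) = 7.9404
z1+z2 = -10.7000 + 7.4000i
|z1+z2| = sqrt(169.25) = 13.0096
|z1|+|z2| = 10.1833 + 7.9404 = 18.1237

|z1+z2| = 13.0096 ≤ |z1|+|z2| = 18.1237 (verified)


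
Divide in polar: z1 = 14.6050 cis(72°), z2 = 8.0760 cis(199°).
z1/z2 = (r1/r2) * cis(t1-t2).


r = 14.6050 / 8.0760 = 1.8084
theta = 72° - 199° = -127° = 233° (mod 360)

1.8084 cis(233°)


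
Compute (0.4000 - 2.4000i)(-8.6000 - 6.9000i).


Real = 0.4*(-8.6) - (-2.4)*(-6.9) = -3.44 - 16.56 = -20
Imag = 0.4*(-6.9) - (8.6)*(-2.4) = -2.76 + 20.64 = 17.88

-20.0000 + 17.8800i


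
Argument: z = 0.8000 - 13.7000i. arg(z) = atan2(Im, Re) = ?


Re = 0.8, Im = -13.7
arg = atan2(-13.7, 0.8) = -86.6581 degrees

arg(z) = -86.6581 degrees


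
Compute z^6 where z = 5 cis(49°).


r^6 = 5^6 = 15625
n*theta = 6*49° = 294° = 294° (mod 360)
a = 15625*cos(294°) = 6355.2600
b = 15625*sin(294°) = -14274.1478

15625 cis(294°) = 6355.2600 - 14274.1478i


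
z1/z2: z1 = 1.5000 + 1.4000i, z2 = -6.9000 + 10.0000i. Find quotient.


Conjugate of z2 = -6.9000 - 10.0000i
Numerator: (1.5000 + 1.4000i)(-6.9000 - 10.0000i) = 3.6500 - 24.6600i
Denominator: (-6.9)^2 + 10^2 = 147.61
Result = (3.6500 - 24.6600i)/147.61

0.0247 - 0.1671i


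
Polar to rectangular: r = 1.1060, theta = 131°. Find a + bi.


a = 1.1060*cos(131°) = 1.1060*(-0.6561) = -0.7256
b = 1.1060*sin(131°) = 1.1060*0.7547 = 0.8347

-0.7256 + 0.8347i


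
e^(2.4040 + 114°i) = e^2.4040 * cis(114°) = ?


e^2.4040 = 11.06736
cos(114°) = -0.40674
sin(114°) = 0.913545
Real = 11.06736*(-0.40674) = -4.5015
Imag = 11.06736*0.913545 = 10.1105

-4.5015 + 10.1105i


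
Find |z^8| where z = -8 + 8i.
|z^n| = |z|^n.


|z| = sqrt(64+64) = sqrt(128) = 11.3137
|z^8| = |z|^8 = (sqrt(128))^8 = 128^4 = 268435456

|z^8| = 268435456


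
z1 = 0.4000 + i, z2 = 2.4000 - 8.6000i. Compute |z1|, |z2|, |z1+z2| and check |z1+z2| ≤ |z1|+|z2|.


|z1| = sqrt(0.4^2 + 1^2) = sqrt(1.16) = 1.0770
|z2| = sqrt(2.4^2 + (-8.6)^2) = sqrt(79.72) = 8.9286
z1+z2 = 2.8000 - 7.6000i
|z1+z2| = sqrt(65.6) = 8.0994
|z1|+|z2| = 1.0770 + 8.9286 = 10.0056

|z1+z2| = 8.0994 ≤ |z1|+|z2| = 10.0056 (verified)


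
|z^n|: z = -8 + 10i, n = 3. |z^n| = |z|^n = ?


|z| = sqrt(64+100) = sqrt(164) = 12.8062
|z^3| = |z|^3 = (sqrt(164))^3 = 164*sqrt(164)

|z^3| = 164*sqrt(164) ≈ 2100.2247


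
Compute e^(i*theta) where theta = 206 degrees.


cos(206°) = -0.8988
sin(206°) = -0.4384

e^(i*206°) = -0.8988 - 0.4384i


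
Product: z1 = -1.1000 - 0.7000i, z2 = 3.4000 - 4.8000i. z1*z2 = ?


Real = -1.1*3.4 - (-0.7)*(-4.8) = -3.74 - 3.36 = -7.1
Imag = -1.1*(-4.8) + 3.4*(-0.7) = 5.28 - (2.38) = 2.9

-7.1000 + 2.9000i


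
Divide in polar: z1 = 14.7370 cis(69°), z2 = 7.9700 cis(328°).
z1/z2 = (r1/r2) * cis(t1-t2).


r = 14.7370 / 7.9700 = 1.8491
theta = 69° - 328° = -259° = 101° (mod 360)

1.8491 cis(101°)


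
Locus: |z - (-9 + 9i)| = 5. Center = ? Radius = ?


|z - z0| = r is a circle with center z0 and radius r.
Center = (-9, 9), radius = 5

Circle with center (-9, 9) and radius 5


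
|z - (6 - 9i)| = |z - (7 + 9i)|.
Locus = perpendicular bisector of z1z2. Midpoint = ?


Equal distances means the locus is the perpendicular bisector of z1 and z2.
Midpoint = ((6+7)/2, (-9+9)/2) = (6.5000, 0)

Perpendicular bisector through (6.5000, 0)


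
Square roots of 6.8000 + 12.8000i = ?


|z| = sqrt(46.24+163.84) = 14.4941
sqrt((|z|+a)/2) = sqrt((14.4941+6.8)/2) = sqrt(10.6471) = 3.2630
sqrt((|z|-a)/2) = sqrt((14.4941-6.8)/2) = sqrt(3.8471) = 1.9614

±(3.2630 + 1.9614i) i.e. 3.2630 + 1.9614i and -3.2630 - 1.9614i


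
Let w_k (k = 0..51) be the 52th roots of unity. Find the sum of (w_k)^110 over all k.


The roots are w_k = w^k with w = e^(2*pi*i/52), and (w^k)^110 = (w^110)^k.
So S = 1 + u + u^2 + ... + u^(51) with u = w^110.
110 = 2*52 + 6, so 110 is not a multiple of 52: u = (w^52)^2 * w^6 = w^6 ≠ 1 (w is a primitive 52th root), while u^52 = (w^52)^110 = 1.
Geometric series: S = (1 - u^52)/(1 - u) = (1 - 1)/(1 - u) = 0

S = 0


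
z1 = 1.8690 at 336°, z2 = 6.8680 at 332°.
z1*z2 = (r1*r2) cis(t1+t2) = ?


r = 1.8690 * 6.8680 = 12.8363
theta = 336° + 332° = 668° = 308° (mod 360)

12.8363 cis(308°)


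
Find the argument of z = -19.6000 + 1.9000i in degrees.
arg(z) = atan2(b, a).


Re = -19.6, Im = 1.9
arg = atan2(1.9, -19.6) = 174.4631 degrees

arg(z) = 174.4631 degrees


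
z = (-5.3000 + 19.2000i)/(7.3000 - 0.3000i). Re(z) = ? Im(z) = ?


Multiply by conjugate: (-5.3000 + 19.2000i)(7.3000 + 0.3000i) / (7.3^2 + (-0.3)^2)
Numerator real = -5.3*7.3 + 19.2*(-0.3) = -44.45
Numerator imag = 19.2*7.3 - (-5.3)*(-0.3) = 138.57
Denominator = 53.38
Re(z) = -44.45/53.38 = -0.8327
Im(z) = 138.57/53.38 = 2.5959

Re(z) = -0.8327, Im(z) = 2.5959


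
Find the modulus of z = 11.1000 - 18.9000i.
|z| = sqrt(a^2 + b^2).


|z| = sqrt(11.1^2 + (-18.9)^2) = sqrt(123.21 + 357.21) = sqrt(480.42) = 21.9185

|z| = 21.9185


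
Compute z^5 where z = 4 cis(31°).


r^5 = 4^5 = 1024
n*theta = 5*31° = 155° = 155° (mod 360)
a = 1024*cos(155°) = -928.0592
b = 1024*sin(155°) = 432.7611

1024 cis(155°) = -928.0592 + 432.7611i


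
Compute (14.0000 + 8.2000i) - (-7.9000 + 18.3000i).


Real: 14 + 7.9 = 21.9
Imag: 8.2 - 18.3 = -10.1

21.9000 - 10.1000i


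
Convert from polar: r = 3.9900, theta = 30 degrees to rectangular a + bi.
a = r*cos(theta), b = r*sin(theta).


a = 3.9900*cos(30°) = 3.9900*0.866025 = 3.4554
b = 3.9900*sin(30°) = 3.9900*0.5 = 1.9950

3.4554 + 1.9950i


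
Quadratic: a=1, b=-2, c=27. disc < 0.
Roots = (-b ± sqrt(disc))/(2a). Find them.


disc = (-2)^2 - 4*1*27 = 4 - 108 = -104
sqrt(|disc|) = sqrt(104) = 10.1980
Real part = 2/(2*1) = 1.0000
Imag part = 10.1980/(2*1) = 5.0990

1.0000 ± 5.0990i


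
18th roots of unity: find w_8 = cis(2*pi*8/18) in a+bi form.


Angle = 360*8/18 = 160°
a = cos(160°) = -0.9397
b = sin(160°) = 0.3420

-0.9397 + 0.3420i


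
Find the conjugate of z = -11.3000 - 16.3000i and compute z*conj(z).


z_bar = -11.3000 + 16.3000i
z*z_bar = (-11.3)^2 + (-16.3)^2 = 127.69 + 265.69 = 393.38

z_bar = -11.3000 + 16.3000i, z*z_bar = 393.38


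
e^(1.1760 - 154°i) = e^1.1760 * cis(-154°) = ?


e^1.1760 = 3.2414
cos(-154°) = -0.89879
sin(-154°) = -0.43837
Real = 3.2414*(-0.89879) = -2.9133
Imag = 3.2414*(-0.43837) = -1.4209

-2.9133 - 1.4209i


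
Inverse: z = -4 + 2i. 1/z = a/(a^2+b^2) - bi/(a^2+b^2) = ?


|z|^2 = 16+4 = 20
1/z = (-4 - 2i)/20

1/z = -0.2000 - 0.1000i


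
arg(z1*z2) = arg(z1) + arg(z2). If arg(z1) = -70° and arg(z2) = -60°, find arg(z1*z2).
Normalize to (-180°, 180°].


arg(z1*z2) = -70° - 60° = -130°
Normalized to (-180°, 180°]: -130°

-130°


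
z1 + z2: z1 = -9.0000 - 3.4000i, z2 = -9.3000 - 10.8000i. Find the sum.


Real: -9 - 9.3 = -18.3
Imag: -3.4 - 10.8 = -14.2

-18.3000 - 14.2000i


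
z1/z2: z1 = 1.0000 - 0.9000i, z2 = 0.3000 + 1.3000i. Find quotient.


Conjugate of z2 = 0.3000 - 1.3000i
Numerator: (1.0000 - 0.9000i)(0.3000 - 1.3000i) = -0.8700 - 1.5700i
Denominator: 0.3^2 + 1.3^2 = 1.78
Result = (-0.8700 - 1.5700i)/1.78

-0.4888 - 0.8820i


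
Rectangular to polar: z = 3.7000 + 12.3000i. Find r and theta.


r = sqrt(13.69+151.29) = sqrt(164.98) = 12.8445
theta = atan2(12.3, 3.7) = 73.2580 degrees

r = 12.8445, theta = 73.2580 degrees


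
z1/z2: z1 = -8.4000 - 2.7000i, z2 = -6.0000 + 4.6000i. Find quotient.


Conjugate of z2 = -6.0000 - 4.6000i
Numerator: (-8.4000 - 2.7000i)(-6.0000 - 4.6000i) = 37.9800 + 54.8400i
Denominator: (-6)^2 + 4.6^2 = 57.16
Result = (37.9800 + 54.8400i)/57.16

0.6645 + 0.9594i


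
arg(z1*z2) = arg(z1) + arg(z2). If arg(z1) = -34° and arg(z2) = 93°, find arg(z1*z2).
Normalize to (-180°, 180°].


arg(z1*z2) = -34° + 93° = 59°
Normalized to (-180°, 180°]: 59°

59°


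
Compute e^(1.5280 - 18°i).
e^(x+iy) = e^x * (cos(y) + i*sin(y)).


e^1.5280 = 4.60895
cos(-18°) = 0.95106
sin(-18°) = -0.309
Real = 4.60895*0.95106 = 4.3834
Imag = 4.60895*(-0.309) = -1.4242

4.3834 - 1.4242i


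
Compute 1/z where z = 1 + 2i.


|z|^2 = 1+4 = 5
1/z = (1 - 2i)/5

1/z = 0.2000 - 0.4000i


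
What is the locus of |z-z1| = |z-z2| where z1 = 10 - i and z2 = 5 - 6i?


Equal distances means the locus is the perpendicular bisector of z1 and z2.
Midpoint = ((10+5)/2, (-1+(-6))/2) = (7.5000, -3.5000)

Perpendicular bisector through (7.5000, -3.5000)


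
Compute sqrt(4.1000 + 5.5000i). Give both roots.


|z| = sqrt(16.81+30.25) = 6.8600
sqrt((|z|+a)/2) = sqrt((6.8600+4.1)/2) = sqrt(5.4800) = 2.3409
sqrt((|z|-a)/2) = sqrt((6.8600-4.1)/2) = sqrt(1.3800) = 1.1747

±(2.3409 + 1.1747i) i.e. 2.3409 + 1.1747i and -2.3409 - 1.1747i


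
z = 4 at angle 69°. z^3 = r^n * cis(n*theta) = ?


r^3 = 4^3 = 64
n*theta = 3*69° = 207° = 207° (mod 360)
a = 64*cos(207°) = -57.0244
b = 64*sin(207°) = -29.0554

64 cis(207°) = -57.0244 - 29.0554i


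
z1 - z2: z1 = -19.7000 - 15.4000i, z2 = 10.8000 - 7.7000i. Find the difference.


Real: -19.7 - 10.8 = -30.5
Imag: -15.4 + 7.7 = -7.7

-30.5000 - 7.7000i


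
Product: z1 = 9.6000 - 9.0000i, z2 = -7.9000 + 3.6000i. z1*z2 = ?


Real = 9.6*(-7.9) - (-9)*3.6 = -75.84 - (-32.4) = -43.44
Imag = 9.6*3.6 - (7.9)*(-9) = 34.56 + 71.1 = 105.66

-43.4400 + 105.6600i


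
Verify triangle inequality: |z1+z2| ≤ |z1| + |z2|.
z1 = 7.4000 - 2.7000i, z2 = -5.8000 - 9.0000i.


|z1| = sqrt(7.4^2 + (-2.7)^2) = sqrt(62.05) = 7.8772
|z2| = sqrt((-5.8)^2 + (-9)^2) = sqrt(114.64) = 10.7070
z1+z2 = 1.6000 - 11.7000i
|z1+z2| = sqrt(139.45) = 11.8089
|z1|+|z2| = 7.8772 + 10.7070 = 18.5842

|z1+z2| = 11.8089 ≤ |z1|+|z2| = 18.5842 (verified)


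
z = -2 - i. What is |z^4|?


|z| = sqrt(4+1) = sqrt(5) = 2.2361
|z^4| = |z|^4 = (sqrt(5))^4 = 5^2 = 25

|z^4| = 25


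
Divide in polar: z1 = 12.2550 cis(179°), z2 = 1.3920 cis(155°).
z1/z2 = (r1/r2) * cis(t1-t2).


r = 12.2550 / 1.3920 = 8.8039
theta = 179° - 155° = 24° = 24° (mod 360)

8.8039 cis(24°)


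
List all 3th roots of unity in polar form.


The 3th roots of unity are cis(360k/3°) for k=0..2
Angle step = 360/3 = 120°
Primitive root: cis(120°)
Primitive root = -0.5000 + 0.8660i

3 roots at angles: 0°, 120°, 240°


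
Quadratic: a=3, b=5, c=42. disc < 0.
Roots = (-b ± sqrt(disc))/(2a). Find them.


disc = 5^2 - 4*3*42 = 25 - 504 = -479
sqrt(|disc|) = sqrt(479) = 21.8861
Real part = -5/(2*3) = -0.8333
Imag part = 21.8861/(2*3) = 3.6477

-0.8333 ± 3.6477i


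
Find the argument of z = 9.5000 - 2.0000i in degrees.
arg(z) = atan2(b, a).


Re = 9.5, Im = -2
arg = atan2(-2, 9.5) = -11.8887 degrees

arg(z) = -11.8887 degrees


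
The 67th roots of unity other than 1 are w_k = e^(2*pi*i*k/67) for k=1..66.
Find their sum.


With w = e^(2*pi*i/67), all 67 of the 67th roots of unity w^0 = 1, w, ..., w^(66) sum to 0: 1 + w + ... + w^(66) = (1 - w^67)/(1 - w) = 0 since w^67 = 1, w ≠ 1.
Removing the root 1: w + w^2 + ... + w^(66) = 0 - 1 = -1

Sum = -1


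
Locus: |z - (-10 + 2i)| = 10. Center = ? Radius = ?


|z - z0| = r is a circle with center z0 and radius r.
Center = (-10, 2), radius = 10

Circle with center (-10, 2) and radius 10


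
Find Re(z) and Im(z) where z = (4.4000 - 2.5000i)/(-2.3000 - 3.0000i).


Multiply by conjugate: (4.4000 - 2.5000i)(-2.3000 + 3.0000i) / ((-2.3)^2 + (-3)^2)
Numerator real = 4.4*(-2.3) - (2.5)*(-3) = -2.62
Numerator imag = -2.5*(-2.3) - 4.4*(-3) = 18.95
Denominator = 14.29
Re(z) = -2.62/14.29 = -0.1833
Im(z) = 18.95/14.29 = 1.3261

Re(z) = -0.1833, Im(z) = 1.3261


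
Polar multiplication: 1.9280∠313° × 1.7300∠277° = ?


r = 1.9280 * 1.7300 = 3.3354
theta = 313° + 277° = 590° = 230° (mod 360)

3.3354 cis(230°)


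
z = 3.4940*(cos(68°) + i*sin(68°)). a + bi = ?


a = 3.4940*cos(68°) = 3.4940*0.3746 = 1.3089
b = 3.4940*sin(68°) = 3.4940*0.9272 = 3.2396

1.3089 + 3.2396i


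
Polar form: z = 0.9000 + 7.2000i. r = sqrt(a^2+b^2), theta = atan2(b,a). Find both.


r = sqrt(0.81+51.84) = sqrt(52.65) = 7.2560
theta = atan2(7.2, 0.9) = 82.8750 degrees

r = 7.2560, theta = 82.8750 degrees


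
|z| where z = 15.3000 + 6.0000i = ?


|z| = sqrt(15.3^2 + 6^2) = sqrt(234.09 + 36) = sqrt(270.09) = 16.4344

|z| = 16.4344


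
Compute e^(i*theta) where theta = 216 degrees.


cos(216°) = -0.8090
sin(216°) = -0.5878

e^(i*216°) = -0.8090 - 0.5878i


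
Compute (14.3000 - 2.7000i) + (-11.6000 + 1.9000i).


Real: 14.3 - 11.6 = 2.7
Imag: -2.7 + 1.9 = -0.8

2.7000 - 0.8000i


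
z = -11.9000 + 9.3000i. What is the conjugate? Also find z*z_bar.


z_bar = -11.9000 - 9.3000i
z*z_bar = (-11.9)^2 + 9.3^2 = 141.61 + 86.49 = 228.1

z_bar = -11.9000 - 9.3000i, z*z_bar = 228.1


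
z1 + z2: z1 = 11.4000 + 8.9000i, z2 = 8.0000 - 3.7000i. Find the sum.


Real: 11.4 + 8 = 19.4
Imag: 8.9 - 3.7 = 5.2

19.4000 + 5.2000i


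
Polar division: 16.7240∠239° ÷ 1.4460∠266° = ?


r = 16.7240 / 1.4460 = 11.5657
theta = 239° - 266° = -27° = 333° (mod 360)

11.5657 cis(333°)


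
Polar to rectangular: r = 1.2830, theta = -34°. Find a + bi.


a = 1.2830*cos(-34°) = 1.2830*0.82904 = 1.0637
b = 1.2830*sin(-34°) = 1.2830*(-0.55919) = -0.7174

1.0637 - 0.7174i


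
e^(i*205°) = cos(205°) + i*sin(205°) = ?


cos(205°) = -0.9063
sin(205°) = -0.4226

e^(i*205°) = -0.9063 - 0.4226i


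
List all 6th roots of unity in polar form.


The 6th roots of unity are cis(360k/6°) for k=0..5
Angle step = 360/6 = 60°
Primitive root: cis(60°)
Primitive root = 0.5000 + 0.8660i

6 roots at angles: 0°, 60°, 120°, 180°, 240°, 300°


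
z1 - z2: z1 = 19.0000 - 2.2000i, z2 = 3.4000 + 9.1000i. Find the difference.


Real: 19 - 3.4 = 15.6
Imag: -2.2 - 9.1 = -11.3

15.6000 - 11.3000i


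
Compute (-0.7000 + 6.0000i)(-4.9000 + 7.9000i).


Real = -0.7*(-4.9) - 6*7.9 = 3.43 - 47.4 = -43.97
Imag = -0.7*7.9 - (4.9)*6 = -5.53 - (29.4) = -34.93

-43.9700 - 34.9300i


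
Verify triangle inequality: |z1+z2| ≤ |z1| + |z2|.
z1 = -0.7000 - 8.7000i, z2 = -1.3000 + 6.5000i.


|z1| = sqrt((-0.7)^2 + (-8.7)^2) = sqrt(76.18) = 8.7281
|z2| = sqrt((-1.3)^2 + 6.5^2) = sqrt(43.94) = 6.6287
z1+z2 = -2.0000 - 2.2000i
|z1+z2| = sqrt(8.84) = 2.9732
|z1|+|z2| = 8.7281 + 6.6287 = 15.3568

|z1+z2| = 2.9732 ≤ |z1|+|z2| = 15.3568 (verified)


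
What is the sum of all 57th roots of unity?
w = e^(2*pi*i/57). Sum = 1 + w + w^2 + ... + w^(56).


The sum of all 57th roots of unity is 0.
Geometric series: (1 - w^57)/(1 - w) = (1-1)/(1-w) = 0 since w^57 = 1, w ≠ 1.
Alternatively: coefficient of z^56 in z^57 - 1 is 0.

0


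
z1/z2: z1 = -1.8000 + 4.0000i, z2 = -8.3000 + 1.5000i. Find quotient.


Conjugate of z2 = -8.3000 - 1.5000i
Numerator: (-1.8000 + 4.0000i)(-8.3000 - 1.5000i) = 20.9400 - 30.5000i
Denominator: (-8.3)^2 + 1.5^2 = 71.14
Result = (20.9400 - 30.5000i)/71.14

0.2943 - 0.4287i


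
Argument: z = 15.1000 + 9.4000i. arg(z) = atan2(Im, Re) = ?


Re = 15.1, Im = 9.4
arg = atan2(9.4, 15.1) = 31.9029 degrees

arg(z) = 31.9029 degrees


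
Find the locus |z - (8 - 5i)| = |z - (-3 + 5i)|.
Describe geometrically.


Equal distances means the locus is the perpendicular bisector of z1 and z2.
Midpoint = ((8+(-3))/2, (-5+5)/2) = (2.5000, 0)

Perpendicular bisector through (2.5000, 0)


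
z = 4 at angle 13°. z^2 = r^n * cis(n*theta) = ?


r^2 = 4^2 = 16
n*theta = 2*13° = 26° = 26° (mod 360)
a = 16*cos(26°) = 14.3807
b = 16*sin(26°) = 7.0139

16 cis(26°) = 14.3807 + 7.0139i


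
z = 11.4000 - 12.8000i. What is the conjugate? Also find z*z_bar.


z_bar = 11.4000 + 12.8000i
z*z_bar = 11.4^2 + (-12.8)^2 = 129.96 + 163.84 = 293.8

z_bar = 11.4000 + 12.8000i, z*z_bar = 293.8


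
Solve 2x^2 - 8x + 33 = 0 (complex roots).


disc = (-8)^2 - 4*2*33 = 64 - 264 = -200
sqrt(|disc|) = sqrt(200) = 14.1421
Real part = 8/(2*2) = 2.0000
Imag part = 14.1421/(2*2) = 3.5355

2.0000 ± 3.5355i


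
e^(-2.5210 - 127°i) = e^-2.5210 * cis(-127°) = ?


e^-2.5210 = 0.0804
cos(-127°) = -0.6018
sin(-127°) = -0.7986
Real = 0.0804*(-0.6018) = -0.0484
Imag = 0.0804*(-0.7986) = -0.0642

-0.0484 - 0.0642i


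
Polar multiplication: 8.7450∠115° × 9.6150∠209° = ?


r = 8.7450 * 9.6150 = 84.0832
theta = 115° + 209° = 324° = 324° (mod 360)

84.0832 cis(324°)


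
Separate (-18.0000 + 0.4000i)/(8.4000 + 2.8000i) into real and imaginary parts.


Multiply by conjugate: (-18.0000 + 0.4000i)(8.4000 - 2.8000i) / (8.4^2 + 2.8^2)
Numerator real = -18*8.4 + 0.4*2.8 = -150.08
Numerator imag = 0.4*8.4 - (-18)*2.8 = 53.76
Denominator = 78.4
Re(z) = -150.08/78.4 = -1.9143
Im(z) = 53.76/78.4 = 0.6857

Re(z) = -1.9143, Im(z) = 0.6857


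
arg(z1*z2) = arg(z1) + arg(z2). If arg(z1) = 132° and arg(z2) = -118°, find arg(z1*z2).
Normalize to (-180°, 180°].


arg(z1*z2) = 132° - 118° = 14°
Normalized to (-180°, 180°]: 14°

14°


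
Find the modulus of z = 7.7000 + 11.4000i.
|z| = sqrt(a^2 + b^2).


|z| = sqrt(7.7^2 + 11.4^2) = sqrt(59.29 + 129.96) = sqrt(189.25) = 13.7568

|z| = 13.7568


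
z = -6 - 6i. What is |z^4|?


|z| = sqrt(36+36) = sqrt(72) = 8.4853
|z^4| = |z|^4 = (sqrt(72))^4 = 72^2 = 5184

|z^4| = 5184


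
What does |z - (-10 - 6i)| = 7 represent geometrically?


|z - z0| = r is a circle with center z0 and radius r.
Center = (-10, -6), radius = 7

Circle with center (-10, -6) and radius 7


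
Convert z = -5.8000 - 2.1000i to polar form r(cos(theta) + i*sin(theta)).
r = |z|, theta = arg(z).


r = sqrt(33.64+4.41) = sqrt(38.05) = 6.1685
theta = atan2(-2.1, -5.8) = -160.0963 degrees

r = 6.1685, theta = -160.0963 degrees


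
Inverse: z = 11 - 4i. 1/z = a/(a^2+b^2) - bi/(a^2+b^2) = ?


|z|^2 = 121+16 = 137
1/z = (11 + 4i)/137

1/z = 0.0803 + 0.0292i


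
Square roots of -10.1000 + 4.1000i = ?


|z| = sqrt(102.01+16.81) = 10.9005
sqrt((|z|+a)/2) = sqrt((10.9005+(-10.1))/2) = sqrt(0.4002) = 0.6326
sqrt((|z|-a)/2) = sqrt((10.9005-(-10.1))/2) = sqrt(10.5002) = 3.2404

±(0.6326 + 3.2404i) i.e. 0.6326 + 3.2404i and -0.6326 - 3.2404i


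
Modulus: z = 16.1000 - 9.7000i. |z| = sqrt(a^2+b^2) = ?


|z| = sqrt(16.1^2 + (-9.7)^2) = sqrt(259.21 + 94.09) = sqrt(353.3) = 18.7963

|z| = 18.7963


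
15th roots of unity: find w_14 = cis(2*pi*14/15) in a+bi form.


Angle = 360*14/15 = 336°
a = cos(336°) = 0.9135
b = sin(336°) = -0.4067

0.9135 - 0.4067i


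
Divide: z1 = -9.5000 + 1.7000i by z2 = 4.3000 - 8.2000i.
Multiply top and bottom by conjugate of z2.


Conjugate of z2 = 4.3000 + 8.2000i
Numerator: (-9.5000 + 1.7000i)(4.3000 + 8.2000i) = -54.7900 - 70.5900i
Denominator: 4.3^2 + (-8.2)^2 = 85.73
Result = (-54.7900 - 70.5900i)/85.73

-0.6391 - 0.8234i


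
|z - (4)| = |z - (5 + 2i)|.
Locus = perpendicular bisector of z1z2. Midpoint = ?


Equal distances means the locus is the perpendicular bisector of z1 and z2.
Midpoint = ((4+5)/2, (0+2)/2) = (4.5000, 1.0000)

Perpendicular bisector through (4.5000, 1.0000)


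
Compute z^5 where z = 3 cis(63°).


r^5 = 3^5 = 243
n*theta = 5*63° = 315° = 315° (mod 360)
a = 243*cos(315°) = 171.8269
b = 243*sin(315°) = -171.8269

243 cis(315°) = 171.8269 - 171.8269i


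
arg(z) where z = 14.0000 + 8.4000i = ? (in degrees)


Re = 14, Im = 8.4
arg = atan2(8.4, 14) = 30.9638 degrees

arg(z) = 30.9638 degrees


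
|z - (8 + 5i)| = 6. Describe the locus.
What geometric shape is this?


|z - z0| = r is a circle with center z0 and radius r.
Center = (8, 5), radius = 6

Circle with center (8, 5) and radius 6


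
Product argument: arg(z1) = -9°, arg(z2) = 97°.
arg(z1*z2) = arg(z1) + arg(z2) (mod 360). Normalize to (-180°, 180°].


arg(z1*z2) = -9° + 97° = 88°
Normalized to (-180°, 180°]: 88°

88°


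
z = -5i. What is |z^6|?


|z| = sqrt(0+25) = sqrt(25) = 5
|z^6| = |z|^6 = 5^6 = 15625

|z^6| = 15625


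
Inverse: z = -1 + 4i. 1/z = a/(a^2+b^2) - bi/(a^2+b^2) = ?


|z|^2 = 1+16 = 17
1/z = (-1 - 4i)/17

1/z = -0.0588 - 0.2353i


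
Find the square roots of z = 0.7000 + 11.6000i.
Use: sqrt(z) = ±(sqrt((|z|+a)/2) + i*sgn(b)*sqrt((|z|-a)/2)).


|z| = sqrt(0.49+134.56) = 11.6211
sqrt((|z|+a)/2) = sqrt((11.6211+0.7)/2) = sqrt(6.1606) = 2.4820
sqrt((|z|-a)/2) = sqrt((11.6211-0.7)/2) = sqrt(5.4606) = 2.3368

±(2.4820 + 2.3368i) i.e. 2.4820 + 2.3368i and -2.4820 - 2.3368i


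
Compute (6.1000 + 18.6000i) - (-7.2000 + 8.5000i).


Real: 6.1 + 7.2 = 13.3
Imag: 18.6 - 8.5 = 10.1

13.3000 + 10.1000i


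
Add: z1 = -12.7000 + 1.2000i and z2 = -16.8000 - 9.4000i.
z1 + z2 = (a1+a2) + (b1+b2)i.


Real: -12.7 - 16.8 = -29.5
Imag: 1.2 - 9.4 = -8.2

-29.5000 - 8.2000i


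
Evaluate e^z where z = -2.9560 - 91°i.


e^-2.9560 = 0.0520
cos(-91°) = -0.0175
sin(-91°) = -0.9998
Real = 0.0520*(-0.0175) = -0.0009
Imag = 0.0520*(-0.9998) = -0.0520

-0.0009 - 0.0520i


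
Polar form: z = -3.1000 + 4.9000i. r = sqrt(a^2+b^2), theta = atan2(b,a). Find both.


r = sqrt(9.61+24.01) = sqrt(33.62) = 5.7983
theta = atan2(4.9, -3.1) = 122.3196 degrees

r = 5.7983, theta = 122.3196 degrees


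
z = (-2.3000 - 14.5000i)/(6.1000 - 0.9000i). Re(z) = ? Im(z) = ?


Multiply by conjugate: (-2.3000 - 14.5000i)(6.1000 + 0.9000i) / (6.1^2 + (-0.9)^2)
Numerator real = -2.3*6.1 - (14.5)*(-0.9) = -0.98
Numerator imag = -14.5*6.1 - (-2.3)*(-0.9) = -90.52
Denominator = 38.02
Re(z) = -0.98/38.02 = -0.0258
Im(z) = -90.52/38.02 = -2.3809

Re(z) = -0.0258, Im(z) = -2.3809


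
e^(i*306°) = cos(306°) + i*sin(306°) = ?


cos(306°) = 0.5878
sin(306°) = -0.8090

e^(i*306°) = 0.5878 - 0.8090i


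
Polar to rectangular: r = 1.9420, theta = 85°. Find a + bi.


a = 1.9420*cos(85°) = 1.9420*0.0872 = 0.1693
b = 1.9420*sin(85°) = 1.9420*0.9962 = 1.9346

0.1693 + 1.9346i


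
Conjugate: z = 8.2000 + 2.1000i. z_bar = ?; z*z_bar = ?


z_bar = 8.2000 - 2.1000i
z*z_bar = 8.2^2 + 2.1^2 = 67.24 + 4.41 = 71.65

z_bar = 8.2000 - 2.1000i, z*z_bar = 71.65


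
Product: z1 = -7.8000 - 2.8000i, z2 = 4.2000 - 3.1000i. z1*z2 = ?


Real = -7.8*4.2 - (-2.8)*(-3.1) = -32.76 - 8.68 = -41.44
Imag = -7.8*(-3.1) + 4.2*(-2.8) = 24.18 - (11.76) = 12.42

-41.4400 + 12.4200i


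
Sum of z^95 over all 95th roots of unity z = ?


The roots are w_k = w^k with w = e^(2*pi*i/95), and (w^k)^95 = (w^95)^k.
So S = 1 + u + u^2 + ... + u^(94) with u = w^95.
95 = 1*95 + 0, so 95 is a multiple of 95 and u = (w^95)^1 = 1.
Every one of the 95 terms equals 1: S = 95

S = 95


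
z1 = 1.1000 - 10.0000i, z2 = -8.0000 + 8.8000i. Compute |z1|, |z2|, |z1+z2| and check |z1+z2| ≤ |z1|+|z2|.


|z1| = sqrt(1.1^2 + (-10)^2) = sqrt(101.21) = 10.0603
|z2| = sqrt((-8)^2 + 8.8^2) = sqrt(141.44) = 11.8929
z1+z2 = -6.9000 - 1.2000i
|z1+z2| = sqrt(49.05) = 7.0036
|z1|+|z2| = 10.0603 + 11.8929 = 21.9532

|z1+z2| = 7.0036 ≤ |z1|+|z2| = 21.9532 (verified)


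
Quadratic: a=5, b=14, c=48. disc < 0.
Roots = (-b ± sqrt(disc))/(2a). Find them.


disc = 14^2 - 4*5*48 = 196 - 960 = -764
sqrt(|disc|) = sqrt(764) = 27.6405
Real part = -14/(2*5) = -1.4000
Imag part = 27.6405/(2*5) = 2.7641

-1.4000 ± 2.7641i
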